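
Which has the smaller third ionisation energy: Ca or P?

The third ionization energy removes an electron from the +2 ion. For each element: Ca²⁺ is the bare [Ar] core; P²⁺ still has 3 valence electrons.
Breaking into a closed-shell core is much more expensive than removing a leftover valence electron — Ca has the largest IE_3 here.
The numbers (kJ/mol): Ca 4912, P 2914.
Overall IE_3 order: P < Ca.

P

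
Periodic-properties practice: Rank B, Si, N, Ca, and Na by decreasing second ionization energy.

Na, N, B, Si, Ca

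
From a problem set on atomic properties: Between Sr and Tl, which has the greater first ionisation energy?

Tl

IE₁ increases left→right with effective nuclear charge and decreases top→bottom as the valence shell moves farther out.
A diagonal step moves right (one effect) and down (the opposite effect) at once.
Tl > Sr: period and group pull opposite ways; the across-period shift dominates (589 vs 550 kJ/mol).
Approximate values (kJ/mol): Sr 550, Tl 589.
So Tl has the greater first ionisation energy (Tl > Sr).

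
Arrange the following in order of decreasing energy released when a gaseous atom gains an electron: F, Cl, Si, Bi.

F is in period 2, group 17; Si is in period 3, group 14; Cl is in period 3, group 17; Bi is in period 6, group 15.
Electron affinity generally becomes more exothermic across a period toward the halogens and less exothermic down a group.
These span different periods and groups, so the two trends combine.
Si > Bi: period and group pull opposite ways; the down-group shift dominates (134 vs 91 kJ/mol).
F > Si: both effects reinforce here, so F is clearly the higher of the two.
Cl > F: this pair runs against the simple trend — see the exception note.
Note the exception: Cl has a higher electron affinity than F, contrary to the simple trend — F's small 2p subshell makes the incoming electron feel strong e⁻–e⁻ repulsion, so Cl actually releases more energy on gaining an electron.
Tabulated electron affinity (kJ/mol): F 328, Si 134, Cl 349, Bi 91.
So from highest to lowest: Cl > F > Si > Bi.

Cl, F, Si, Bi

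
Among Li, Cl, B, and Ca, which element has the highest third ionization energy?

Li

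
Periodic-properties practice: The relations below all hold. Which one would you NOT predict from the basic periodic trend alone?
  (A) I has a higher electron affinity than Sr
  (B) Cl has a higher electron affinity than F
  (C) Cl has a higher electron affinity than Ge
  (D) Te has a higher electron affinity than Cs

(B)

The general trend: electron affinity increases across a period and decreases down a group.
(A) I (period 5, group 17) vs Sr (period 5, group 2): the stated order agrees with the simple trend.
(B) Cl (period 3, group 17) vs F (period 2, group 17): the stated order contradicts the simple trend.
(C) Cl (period 3, group 17) vs Ge (period 4, group 14): the stated order agrees with the simple trend.
(D) Te (period 5, group 16) vs Cs (period 6, group 1): the stated order agrees with the simple trend.
The exception is (B): F's small 2p subshell makes the incoming electron feel strong e⁻–e⁻ repulsion, so Cl actually releases more energy on gaining an electron.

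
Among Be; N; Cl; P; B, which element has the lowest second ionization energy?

Be

The second ionization energy removes an electron from the +1 ion. For each element: Be⁺ still has 1 valence electron; N⁺ still has 4 valence electrons; Cl⁺ still has 6 valence electrons; P⁺ still has 4 valence electrons; B⁺ still has 2 valence electrons.
All are still removing valence electrons, so compare the +1 ions as you would atoms: IE_2 generally rises across a period (higher Z_eff) and falls down a group (larger shell), subject to the usual subshell exceptions.
Valence configurations: Be⁺ [He]2s¹, N⁺ [He]2s²2p², Cl⁺ [Ne]3s²3p⁴, P⁺ [Ne]3s²3p², B⁺ [He]2s².
Approximate IE_2 values (kJ/mol): Be 1757, N 2856, Cl 2298, P 1907, B 2427.
Putting it together, IE_2: Be < P < Cl < B < N.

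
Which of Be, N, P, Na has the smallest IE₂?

Be

IE_2 is the cost of taking one more electron from the +1 cation: Be⁺ still has 1 valence electron; N⁺ still has 4 valence electrons; P⁺ still has 4 valence electrons; Na⁺ is the bare [Ne] core.
Pulling an electron out of a noble-gas core costs far more than removing a remaining valence electron, so Na sits at the high end of IE_2.
Valence configurations: Be⁺ [He]2s¹, N⁺ [He]2s²2p², P⁺ [Ne]3s²3p².
Tabulated IE_2 (kJ/mol): Be 1757, N 2856, P 1907, Na 4562.
Overall IE_2 order: Be < P < N < Na.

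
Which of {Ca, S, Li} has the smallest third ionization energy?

After 2 electrons have been removed, what remains? Ca²⁺ is the bare [Ar] core; S²⁺ still has 4 valence electrons; Li²⁺ is already 1 electron into the core.
Core electrons are held far more tightly than valence electrons, so Ca and Li top the IE_3 order.
The numbers (kJ/mol): Ca 4912, S 3357, Li 11815.
Putting it together, IE_3: S < Ca < Li.

S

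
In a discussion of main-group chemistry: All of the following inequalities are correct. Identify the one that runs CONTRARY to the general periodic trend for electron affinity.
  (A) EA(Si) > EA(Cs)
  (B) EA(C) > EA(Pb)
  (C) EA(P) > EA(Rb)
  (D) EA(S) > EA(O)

(D)

The general trend: electron affinity increases across a period and decreases down a group.
(A) Si (period 3, group 14) vs Cs (period 6, group 1): the stated order agrees with the simple trend.
(B) C (period 2, group 14) vs Pb (period 6, group 14): the stated order agrees with the simple trend.
(C) P (period 3, group 15) vs Rb (period 5, group 1): the stated order agrees with the simple trend.
(D) S (period 3, group 16) vs O (period 2, group 16): the stated order contradicts the simple trend.
The exception is (D): the compact 2p subshell of O repels the added electron more than S's larger 3p does.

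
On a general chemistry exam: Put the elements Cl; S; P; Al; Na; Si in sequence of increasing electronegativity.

Na is in period 3, group 1; Al is in period 3, group 13; Si is in period 3, group 14; P is in period 3, group 15; S is in period 3, group 16; Cl is in period 3, group 17.
Atoms toward the upper right of the periodic table pull bonding electrons most strongly.
All lie in period 3, so electronegativity increases left to right.
So from lowest to highest: Na < Al < Si < P < S < Cl.

Na < Al < Si < P < S < Cl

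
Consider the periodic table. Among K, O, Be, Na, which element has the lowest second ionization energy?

Be

IE_2 is the cost of taking one more electron from the +1 cation: K⁺ is the bare [Ar] core; O⁺ still has 5 valence electrons; Be⁺ still has 1 valence electron; Na⁺ is the bare [Ne] core.
Usually core removal costs more than valence removal, but here the competition is close: a tightly held n=2 valence electron can cost more to remove than an n=3 core electron, so the actual values have to decide it.
Valence configurations: O⁺ [He]2s²2p³, Be⁺ [He]2s¹.
Tabulated IE_2 (kJ/mol): K 3052, O 3388, Be 1757, Na 4562.
Putting it together, IE_2: Be < K < O < Na.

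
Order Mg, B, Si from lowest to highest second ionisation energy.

Mg, Si, B

After 1 electron has been removed, what remains? Mg⁺ still has 1 valence electron; B⁺ still has 2 valence electrons; Si⁺ still has 3 valence electrons.
All are still removing valence electrons, so compare the +1 ions as you would atoms: IE_2 generally rises across a period (higher Z_eff) and falls down a group (larger shell), subject to the usual subshell exceptions.
Valence configurations: Mg⁺ [Ne]3s¹, B⁺ [He]2s², Si⁺ [Ne]3s²3p¹.
The numbers (kJ/mol): Mg 1451, B 2427, Si 1577.
Overall IE_2 order: Mg < Si < B.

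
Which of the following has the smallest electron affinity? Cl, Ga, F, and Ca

Ca

Electron affinity generally becomes more exothermic across a period toward the halogens and less exothermic down a group.
Neither a single period nor a single group — weigh both effects.
Ga > Ca: Ga lies to the right of Ca in period 4, so the across-period effect alone puts Ga higher.
F > Ga: relative to Ga, both the across-period and down-group shifts push F's electron affinity up.
Cl > F: this pair runs against the simple trend — see the exception note.
Note the exception: Cl has a higher electron affinity than F, contrary to the simple trend — F's small 2p subshell makes the incoming electron feel strong e⁻–e⁻ repulsion, so Cl actually releases more energy on gaining an electron.
For reference (kJ/mol): F 328, Cl 349, Ca 2, Ga 29.
The smallest electron affinity among these belongs to Ca.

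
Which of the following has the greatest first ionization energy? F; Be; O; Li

F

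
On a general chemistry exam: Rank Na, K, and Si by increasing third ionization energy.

Si, K, Na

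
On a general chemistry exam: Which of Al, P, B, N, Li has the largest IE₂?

Li

Consider each +1 ion: Al⁺ still has 2 valence electrons; P⁺ still has 4 valence electrons; B⁺ still has 2 valence electrons; N⁺ still has 4 valence electrons; Li⁺ is the bare [He] core.
Pulling an electron out of a noble-gas core costs far more than removing a remaining valence electron, so Li sits at the high end of IE_2.
Valence configurations: Al⁺ [Ne]3s², P⁺ [Ne]3s²3p², B⁺ [He]2s², N⁺ [He]2s²2p².
The numbers (kJ/mol): Al 1817, P 1907, B 2427, N 2856, Li 7298.
Putting it together, IE_2: Al < P < B < N < Li.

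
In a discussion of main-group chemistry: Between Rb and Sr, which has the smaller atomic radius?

Sr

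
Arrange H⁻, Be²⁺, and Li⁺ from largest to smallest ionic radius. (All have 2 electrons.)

All of these have 2 electrons, so size is governed by nuclear charge alone: the more protons, the stronger the pull on the same electron cloud, and the smaller the ion.
Nuclear charges: Be²⁺ (Z=4), Li⁺ (Z=3), H⁻ (Z=1).
Largest to smallest: H⁻ > Li⁺ > Be²⁺.

H⁻ > Li⁺ > Be²⁺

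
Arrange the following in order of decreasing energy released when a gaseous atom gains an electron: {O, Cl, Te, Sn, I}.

O is in period 2, group 16; Cl is in period 3, group 17; Sn is in period 5, group 14; Te is in period 5, group 16; I is in period 5, group 17.
Adding an electron releases more energy for atoms nearer the top right (short of the noble gases).
These span different periods and groups, so the two trends combine.
O > Sn: relative to Sn, both the across-period and down-group shifts push O's electron affinity up.
Te > O: this pair runs against the simple trend — see the exception note.
I > Te: I lies to the right of Te in period 5, so the across-period effect alone puts I higher.
Cl > I: Cl sits above I in group 17, so the down-group effect alone puts Cl higher.
Note the exception: Te has a higher electron affinity than O, contrary to the simple trend — O's compact 2p subshell gives strong electron–electron repulsion on the added electron.
Approximate values (kJ/mol): O 141, Cl 349, Sn 107, Te 190, I 295.
So from highest to lowest: Cl > I > Te > O > Sn.

Cl > I > Te > O > Sn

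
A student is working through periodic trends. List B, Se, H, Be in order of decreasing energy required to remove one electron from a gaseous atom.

H > Se > Be > B

IE₁ increases left→right with effective nuclear charge and decreases top→bottom as the valence shell moves farther out.
Neither a single period nor a single group — weigh both effects.
Be > B: this pair runs against the simple trend — see the exception note.
Se > Be: the two effects oppose for this pair; the across-period effect wins (941 vs 900 kJ/mol).
H > Se: the two effects oppose for this pair; the down-group effect wins (1312 vs 941 kJ/mol).
Note the exception: Be has a higher first ionization energy than B, contrary to the simple trend — removing B's lone 2p electron is easier than breaking Be's filled 2s².
For reference (kJ/mol): H 1312, Be 900, B 801, Se 941.
So from highest to lowest: H > Se > Be > B.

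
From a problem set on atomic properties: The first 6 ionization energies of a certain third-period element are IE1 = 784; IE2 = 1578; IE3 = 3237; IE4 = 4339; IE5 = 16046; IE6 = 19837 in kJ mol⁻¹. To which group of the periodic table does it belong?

Group 14

Look for the largest jump between consecutive ionization energies: IE5/IE4 ≈ 3.7, far larger than any earlier ratio.
That jump marks the point where a core electron is being removed. So the atom has 4 valence electrons.
A main-group element with 4 valence electrons is in group 14.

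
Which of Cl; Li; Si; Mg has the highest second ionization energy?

IE_2 is the cost of taking one more electron from the +1 cation: Cl⁺ still has 6 valence electrons; Li⁺ is the bare [He] core; Si⁺ still has 3 valence electrons; Mg⁺ still has 1 valence electron.
Pulling an electron out of a noble-gas core costs far more than removing a remaining valence electron, so Li sits at the high end of IE_2.
Valence configurations: Cl⁺ [Ne]3s²3p⁴, Si⁺ [Ne]3s²3p¹, Mg⁺ [Ne]3s¹.
Approximate IE_2 values (kJ/mol): Cl 2298, Li 7298, Si 1577, Mg 1451.
So the second ionization energies run Mg < Si < Cl < Li.

Li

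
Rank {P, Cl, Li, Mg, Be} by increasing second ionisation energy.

Mg < Be < P < Cl < Li

IE_2 is the cost of taking one more electron from the +1 cation: P⁺ still has 4 valence electrons; Cl⁺ still has 6 valence electrons; Li⁺ is the bare [He] core; Mg⁺ still has 1 valence electron; Be⁺ still has 1 valence electron.
Breaking into a closed-shell core is much more expensive than removing a leftover valence electron — Li has the largest IE_2 here.
Valence configurations: P⁺ [Ne]3s²3p², Cl⁺ [Ne]3s²3p⁴, Mg⁺ [Ne]3s¹, Be⁺ [He]2s¹.
The numbers (kJ/mol): P 1907, Cl 2298, Li 7298, Mg 1451, Be 1757.
Overall IE_2 order: Mg < Be < P < Cl < Li.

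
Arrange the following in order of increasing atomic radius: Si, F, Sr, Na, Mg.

F, Si, Mg, Na, Sr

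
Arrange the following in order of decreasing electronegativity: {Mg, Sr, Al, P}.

P > Al > Mg > Sr

Mg is in period 3, group 2; Al is in period 3, group 13; P is in period 3, group 15; Sr is in period 5, group 2.
Smaller atoms with higher effective nuclear charge are more electronegative.
These span different periods and groups, so the two trends combine.
Mg > Sr: they share group 2; the group trend gives Mg the larger value.
Al > Mg: Al lies to the right of Mg in period 3, so the across-period effect alone puts Al higher.
P > Al: P lies to the right of Al in period 3, so the across-period effect alone puts P higher.
Approximate values (Pauling): Mg 1.31, Al 1.61, P 2.19, Sr 0.95.
So from highest to lowest: P > Al > Mg > Sr.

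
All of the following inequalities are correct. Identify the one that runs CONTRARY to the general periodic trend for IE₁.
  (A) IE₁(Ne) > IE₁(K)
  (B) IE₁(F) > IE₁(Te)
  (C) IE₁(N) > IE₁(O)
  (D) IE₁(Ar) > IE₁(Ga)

(C)

The general trend: IE₁ increases across a period and decreases down a group.
(A) Ne (period 2, group 18) vs K (period 4, group 1): the stated order agrees with the simple trend.
(B) F (period 2, group 17) vs Te (period 5, group 16): the stated order agrees with the simple trend.
(C) N (period 2, group 15) vs O (period 2, group 16): the stated order contradicts the simple trend.
(D) Ar (period 3, group 18) vs Ga (period 4, group 13): the stated order agrees with the simple trend.
The exception is (C): pairing an electron in O's 2p⁴ costs repulsion energy, so O ionizes more easily than half-filled N (2p³).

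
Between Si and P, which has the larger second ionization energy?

IE_2 is the cost of taking one more electron from the +1 cation: Si⁺ still has 3 valence electrons; P⁺ still has 4 valence electrons.
All are still removing valence electrons, so compare the +1 ions as you would atoms: IE_2 generally rises across a period (higher Z_eff) and falls down a group (larger shell), subject to the usual subshell exceptions.
Valence configurations: Si⁺ [Ne]3s²3p¹, P⁺ [Ne]3s²3p².
Approximate IE_2 values (kJ/mol): Si 1577, P 1907.
Overall IE_2 order: Si < P.

P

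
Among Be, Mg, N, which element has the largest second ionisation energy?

N

Consider each +1 ion: Be⁺ still has 1 valence electron; Mg⁺ still has 1 valence electron; N⁺ still has 4 valence electrons.
All are still removing valence electrons, so compare the +1 ions as you would atoms: IE_2 generally rises across a period (higher Z_eff) and falls down a group (larger shell), subject to the usual subshell exceptions.
Valence configurations: Be⁺ [He]2s¹, Mg⁺ [Ne]3s¹, N⁺ [He]2s²2p².
The numbers (kJ/mol): Be 1757, Mg 1451, N 2856.
So the second ionization energies run Mg < Be < N.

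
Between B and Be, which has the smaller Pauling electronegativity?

Be

Electronegativity increases across a period and decreases down a group, tracking effective nuclear charge and atomic size.
All lie in period 2, so electronegativity increases left to right.
So Be has the smaller Pauling electronegativity (Be < B).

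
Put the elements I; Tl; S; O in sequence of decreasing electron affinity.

I > S > O > Tl

O is in period 2, group 16; S is in period 3, group 16; I is in period 5, group 17; Tl is in period 6, group 13.
Electron affinity generally becomes more exothermic across a period toward the halogens and less exothermic down a group.
Here both period and group differ, so the two effects have to be weighed against each other.
O > Tl: both effects reinforce here, so O is clearly the higher of the two.
S > O: this pair runs against the simple trend — see the exception note.
I > S: period and group pull opposite ways; the across-period shift dominates (295 vs 200 kJ/mol).
Note the exception: S has a higher electron affinity than O, contrary to the simple trend — the compact 2p subshell of O repels the added electron more than S's larger 3p does.
For reference (kJ/mol): O 141, S 200, I 295, Tl 19.
So from highest to lowest: I > S > O > Tl.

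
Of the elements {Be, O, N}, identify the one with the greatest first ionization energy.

Be is in period 2, group 2; N is in period 2, group 15; O is in period 2, group 16.
First ionization energy rises across a period (greater Z_eff holds electrons more tightly) and falls down a group (valence electrons are farther from the nucleus).
All lie in period 2; the across-period trend (first ionization energy increases left to right) applies, with the exception below.
Note the exception: N has a higher first ionization energy than O, contrary to the simple trend — pairing an electron in O's 2p⁴ costs repulsion energy, so O ionizes more easily than half-filled N (2p³).
For reference (kJ/mol): Be 900, N 1402, O 1314.
The greatest first ionization energy among these belongs to N.

N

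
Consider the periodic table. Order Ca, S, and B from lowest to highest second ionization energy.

Ca < S < B

The second ionization energy removes an electron from the +1 ion. For each element: Ca⁺ still has 1 valence electron; S⁺ still has 5 valence electrons; B⁺ still has 2 valence electrons.
All are still removing valence electrons, so compare the +1 ions as you would atoms: IE_2 generally rises across a period (higher Z_eff) and falls down a group (larger shell), subject to the usual subshell exceptions.
Valence configurations: Ca⁺ [Ar]4s¹, S⁺ [Ne]3s²3p³, B⁺ [He]2s².
Approximate IE_2 values (kJ/mol): Ca 1145, S 2252, B 2427.
Overall IE_2 order: Ca < S < B.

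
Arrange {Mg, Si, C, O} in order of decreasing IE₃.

Mg > O > C > Si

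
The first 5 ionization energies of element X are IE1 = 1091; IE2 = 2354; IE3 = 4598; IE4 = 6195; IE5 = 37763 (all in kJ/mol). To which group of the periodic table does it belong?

Look for the largest jump between consecutive ionization energies: IE5/IE4 ≈ 6.1, far larger than any earlier ratio.
That jump marks the point where a core electron is being removed. So the atom has 4 valence electrons.
A main-group element with 4 valence electrons is in group 14.

Group 14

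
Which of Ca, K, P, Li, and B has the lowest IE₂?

Ca

IE_2 is the cost of taking one more electron from the +1 cation: Ca⁺ still has 1 valence electron; K⁺ is the bare [Ar] core; P⁺ still has 4 valence electrons; Li⁺ is the bare [He] core; B⁺ still has 2 valence electrons.
Pulling an electron out of a noble-gas core costs far more than removing a remaining valence electron, so K and Li sit at the high end of IE_2.
Valence configurations: Ca⁺ [Ar]4s¹, P⁺ [Ne]3s²3p², B⁺ [He]2s².
Approximate IE_2 values (kJ/mol): Ca 1145, K 3052, P 1907, Li 7298, B 2427.
So the second ionization energies run Ca < P < B < K < Li.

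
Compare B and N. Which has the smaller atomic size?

N

B is in period 2, group 13; N is in period 2, group 15.
Moving right in a period, electrons are added to the same shell under a stronger nuclear pull, so atoms get smaller; moving down, a new shell is opened and atoms get larger.
All lie in period 2, so atomic radius increases right to left.
So N has the smaller atomic size (N < B).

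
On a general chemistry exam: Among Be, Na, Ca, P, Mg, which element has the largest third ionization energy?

Be

IE_3 is the cost of taking one more electron from the +2 cation: Be²⁺ is the bare [He] core; Na²⁺ is already 1 electron into the core; Ca²⁺ is the bare [Ar] core; P²⁺ still has 3 valence electrons; Mg²⁺ is the bare [Ne] core.
Pulling an electron out of a noble-gas core costs far more than removing a remaining valence electron, so Ca, Na, Mg and Be sit at the high end of IE_3.
Approximate IE_3 values (kJ/mol): Be 14849, Na 6910, Ca 4912, P 2914, Mg 7733.
Hence IE_3: P < Ca < Na < Mg < Be.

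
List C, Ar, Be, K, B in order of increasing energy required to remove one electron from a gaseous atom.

K < B < Be < C < Ar

Be is in period 2, group 2; B is in period 2, group 13; C is in period 2, group 14; Ar is in period 3, group 18; K is in period 4, group 1.
Across a period the outer electron is held more tightly (higher IE₁); down a group it sits in a higher shell, more shielded, and comes off more easily.
These span different periods and groups, so the two trends combine.
B > K: relative to K, both the across-period and down-group shifts push B's first ionization energy up.
Be > B: this pair runs against the simple trend — see the exception note.
C > Be: both are in period 2; the period trend gives C the larger value.
Ar > C: the two effects oppose for this pair; the across-period effect wins (1521 vs 1086 kJ/mol).
Note the exception: Be has a higher first ionization energy than B, contrary to the simple trend — removing B's lone 2p electron is easier than breaking Be's filled 2s².
For reference (kJ/mol): Be 900, B 801, C 1086, Ar 1521, K 419.
So from lowest to highest: K < B < Be < C < Ar.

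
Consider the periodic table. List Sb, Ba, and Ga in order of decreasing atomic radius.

Ba, Sb, Ga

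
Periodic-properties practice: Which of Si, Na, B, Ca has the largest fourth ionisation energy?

B

IE_4 is the cost of taking one more electron from the +3 cation: Si³⁺ still has 1 valence electron; Na³⁺ is already 2 electrons into the core; B³⁺ is the bare [He] core; Ca³⁺ is already 1 electron into the core.
Breaking into a closed-shell core is much more expensive than removing a leftover valence electron — Ca, Na and B have the largest IE_4 here.
Approximate IE_4 values (kJ/mol): Si 4356, Na 9543, B 25026, Ca 6491.
So the fourth ionization energies run Si < Ca < Na < B.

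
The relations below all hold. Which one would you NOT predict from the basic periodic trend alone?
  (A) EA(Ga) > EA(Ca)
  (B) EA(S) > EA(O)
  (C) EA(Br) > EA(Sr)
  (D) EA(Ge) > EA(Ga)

(B)

The general trend: electron affinity increases across a period and decreases down a group.
(A) Ga (period 4, group 13) vs Ca (period 4, group 2): the stated order agrees with the simple trend.
(B) S (period 3, group 16) vs O (period 2, group 16): the stated order contradicts the simple trend.
(C) Br (period 4, group 17) vs Sr (period 5, group 2): the stated order agrees with the simple trend.
(D) Ge (period 4, group 14) vs Ga (period 4, group 13): the stated order agrees with the simple trend.
The exception is (B): the compact 2p subshell of O repels the added electron more than S's larger 3p does.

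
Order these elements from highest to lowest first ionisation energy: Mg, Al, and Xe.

Mg is in period 3, group 2; Al is in period 3, group 13; Xe is in period 5, group 18.
Removing the outermost electron gets harder across a period and easier down a group.
Neither a single period nor a single group — weigh both effects.
Mg > Al: this pair runs against the simple trend — see the exception note.
Xe > Mg: period and group pull opposite ways; the across-period shift dominates (1170 vs 738 kJ/mol).
Note the exception: Mg has a higher first ionization energy than Al, contrary to the simple trend — Al's single 3p electron is easier to remove than one from Mg's filled 3s².
For reference (kJ/mol): Mg 738, Al 578, Xe 1170.
So from highest to lowest: Xe > Mg > Al.

Xe > Mg > Al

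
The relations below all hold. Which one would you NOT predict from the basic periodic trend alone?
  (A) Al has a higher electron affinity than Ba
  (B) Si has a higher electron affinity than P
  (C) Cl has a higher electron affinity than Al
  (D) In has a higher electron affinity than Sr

The general trend: electron affinity increases across a period and decreases down a group.
(A) Al (period 3, group 13) vs Ba (period 6, group 2): the stated order agrees with the simple trend.
(B) Si (period 3, group 14) vs P (period 3, group 15): the stated order contradicts the simple trend.
(C) Cl (period 3, group 17) vs Al (period 3, group 13): the stated order agrees with the simple trend.
(D) In (period 5, group 13) vs Sr (period 5, group 2): the stated order agrees with the simple trend.
The exception is (B): adding an electron to P's half-filled 3p³ is unfavourable, so Si (3p²) has the more exothermic EA.

(B)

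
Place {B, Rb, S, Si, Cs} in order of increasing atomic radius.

Radius decreases left→right (rising Z_eff, same n) and increases top→bottom (higher n).
These span different periods and groups, so the two trends combine.
S > B: period and group pull opposite ways; the down-group shift dominates (103 vs 85 pm).
Si > S: Si lies to the left of S in period 3, so the across-period effect alone puts Si larger.
Rb > Si: relative to Si, both the across-period and down-group shifts push Rb's atomic radius up.
Cs > Rb: Cs sits below Rb in group 1, so the down-group effect alone puts Cs larger.
For reference (pm): B 85, Si 116, S 103, Rb 210, Cs 232.
So from smallest to largest: B < S < Si < Rb < Cs.

B < S < Si < Rb < Cs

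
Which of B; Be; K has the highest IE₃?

Consider each +2 ion: B²⁺ still has 1 valence electron; Be²⁺ is the bare [He] core; K²⁺ is already 1 electron into the core.
Pulling an electron out of a noble-gas core costs far more than removing a remaining valence electron, so K and Be sit at the high end of IE_3.
The numbers (kJ/mol): B 3660, Be 14849, K 4420.
So the third ionization energies run B < K < Be.

Be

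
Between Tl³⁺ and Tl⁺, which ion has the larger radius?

Tl⁺

Both ions have Z = 81 protons, but Tl³⁺ has lost more electrons, so its remaining electrons feel a larger effective nuclear charge per electron and are pulled in more tightly.
Higher positive charge → smaller ion, so Tl⁺ > Tl³⁺.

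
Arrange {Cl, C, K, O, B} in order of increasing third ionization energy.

B, Cl, K, C, O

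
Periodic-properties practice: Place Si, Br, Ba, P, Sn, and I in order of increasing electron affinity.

Si is in period 3, group 14; P is in period 3, group 15; Br is in period 4, group 17; Sn is in period 5, group 14; I is in period 5, group 17; Ba is in period 6, group 2.
EA tends to increase across a period and decrease down a group, though the pattern is less regular than for IE or radius.
These span different periods and groups, so the two trends combine.
P > Ba: relative to Ba, both the across-period and down-group shifts push P's electron affinity up.
Sn > P: this pair runs against the simple trend — see the exception note.
Si > Sn: they share group 14; the group trend gives Si the larger value.
I > Si: period and group pull opposite ways; the across-period shift dominates (295 vs 134 kJ/mol).
Br > I: they share group 17; the group trend gives Br the larger value.
Note the exception: Sn has a higher electron affinity than P, contrary to the simple trend — adding an electron to P's half-filled np³ subshell costs electron-pairing energy.
Note the exception: Si has a higher electron affinity than P, contrary to the simple trend — adding an electron to P's half-filled 3p³ is unfavourable, so Si (3p²) has the more exothermic EA.
Approximate values (kJ/mol): Si 134, P 72, Br 325, Sn 107, I 295, Ba 14.
So from lowest to highest: Ba < P < Sn < Si < I < Br.

Ba < P < Sn < Si < I < Br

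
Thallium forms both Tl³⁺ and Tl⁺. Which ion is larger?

Both ions have Z = 81 protons, but Tl³⁺ has lost more electrons, so its remaining electrons feel a larger effective nuclear charge per electron and are pulled in more tightly.
Higher positive charge → smaller ion, so Tl⁺ > Tl³⁺.

Tl⁺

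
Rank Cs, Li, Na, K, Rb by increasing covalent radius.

Li < Na < K < Rb < Cs

Li is in period 2, group 1; Na is in period 3, group 1; K is in period 4, group 1; Rb is in period 5, group 1; Cs is in period 6, group 1.
Moving right in a period, electrons are added to the same shell under a stronger nuclear pull, so atoms get smaller; moving down, a new shell is opened and atoms get larger.
All are in group 1, so atomic radius increases down the group.
So from smallest to largest: Li < Na < K < Rb < Cs.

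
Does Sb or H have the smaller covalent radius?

H

H is in period 1, group 1; Sb is in period 5, group 15.
Across a period the added protons contract the valence shell; down a group each new principal shell makes the atom larger.
Here both period and group differ, so the two effects have to be weighed against each other.
Sb > H: the two effects oppose for this pair; the down-group effect wins (140 vs 32 pm).
Tabulated atomic radius (pm): H 32, Sb 140.
So H has the smaller covalent radius (H < Sb).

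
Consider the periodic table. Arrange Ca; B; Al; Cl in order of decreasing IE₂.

B > Cl > Al > Ca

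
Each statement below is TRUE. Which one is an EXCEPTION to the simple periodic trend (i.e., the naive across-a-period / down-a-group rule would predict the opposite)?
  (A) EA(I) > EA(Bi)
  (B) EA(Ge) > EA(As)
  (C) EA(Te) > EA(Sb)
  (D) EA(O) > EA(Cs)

The general trend: electron affinity increases across a period and decreases down a group.
(A) I (period 5, group 17) vs Bi (period 6, group 15): the stated order agrees with the simple trend.
(B) Ge (period 4, group 14) vs As (period 4, group 15): the stated order contradicts the simple trend.
(C) Te (period 5, group 16) vs Sb (period 5, group 15): the stated order agrees with the simple trend.
(D) O (period 2, group 16) vs Cs (period 6, group 1): the stated order agrees with the simple trend.
The exception is (B): adding an electron to As's half-filled 4p³ is unfavourable, so Ge (4p²) has the more exothermic EA.

(B)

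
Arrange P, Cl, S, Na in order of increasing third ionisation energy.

P < S < Cl < Na

Consider each +2 ion: P²⁺ still has 3 valence electrons; Cl²⁺ still has 5 valence electrons; S²⁺ still has 4 valence electrons; Na²⁺ is already 1 electron into the core.
Breaking into a closed-shell core is much more expensive than removing a leftover valence electron — Na has the largest IE_3 here.
Valence configurations: P²⁺ [Ne]3s²3p¹, Cl²⁺ [Ne]3s²3p³, S²⁺ [Ne]3s²3p².
Tabulated IE_3 (kJ/mol): P 2914, Cl 3822, S 3357, Na 6910.
So the third ionization energies run P < S < Cl < Na.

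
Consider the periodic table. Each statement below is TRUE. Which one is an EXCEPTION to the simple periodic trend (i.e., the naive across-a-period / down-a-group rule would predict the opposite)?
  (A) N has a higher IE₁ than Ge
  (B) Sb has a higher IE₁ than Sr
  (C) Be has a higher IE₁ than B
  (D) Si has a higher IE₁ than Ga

The general trend: IE₁ increases across a period and decreases down a group.
(A) N (period 2, group 15) vs Ge (period 4, group 14): the stated order agrees with the simple trend.
(B) Sb (period 5, group 15) vs Sr (period 5, group 2): the stated order agrees with the simple trend.
(C) Be (period 2, group 2) vs B (period 2, group 13): the stated order contradicts the simple trend.
(D) Si (period 3, group 14) vs Ga (period 4, group 13): the stated order agrees with the simple trend.
The exception is (C): removing B's lone 2p electron is easier than breaking Be's filled 2s².

(C)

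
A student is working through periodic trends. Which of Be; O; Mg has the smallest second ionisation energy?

Mg

The second ionization energy removes an electron from the +1 ion. For each element: Be⁺ still has 1 valence electron; O⁺ still has 5 valence electrons; Mg⁺ still has 1 valence electron.
All are still removing valence electrons, so compare the +1 ions as you would atoms: IE_2 generally rises across a period (higher Z_eff) and falls down a group (larger shell), subject to the usual subshell exceptions.
Valence configurations: Be⁺ [He]2s¹, O⁺ [He]2s²2p³, Mg⁺ [Ne]3s¹.
Tabulated IE_2 (kJ/mol): Be 1757, O 3388, Mg 1451.
Putting it together, IE_2: Mg < Be < O.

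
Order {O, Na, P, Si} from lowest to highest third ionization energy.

After 2 electrons have been removed, what remains? O²⁺ still has 4 valence electrons; Na²⁺ is already 1 electron into the core; P²⁺ still has 3 valence electrons; Si²⁺ still has 2 valence electrons.
Pulling an electron out of a noble-gas core costs far more than removing a remaining valence electron, so Na sits at the high end of IE_3.
Valence configurations: O²⁺ [He]2s²2p², P²⁺ [Ne]3s²3p¹, Si²⁺ [Ne]3s².
P²⁺ loses a lone 3p electron whereas Si²⁺ must break into a filled 3s² pair, so IE_3(Si) > IE_3(P) even though P has the higher nuclear charge.
Tabulated IE_3 (kJ/mol): O 5300, Na 6910, P 2914, Si 3232.
Hence IE_3: P < Si < O < Na.

P, Si, O, Na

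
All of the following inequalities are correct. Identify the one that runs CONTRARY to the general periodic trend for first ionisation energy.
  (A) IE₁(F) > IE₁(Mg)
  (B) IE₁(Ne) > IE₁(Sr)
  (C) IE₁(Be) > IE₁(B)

(C)

The general trend: first ionisation energy increases across a period and decreases down a group.
(A) F (period 2, group 17) vs Mg (period 3, group 2): the stated order agrees with the simple trend.
(B) Ne (period 2, group 18) vs Sr (period 5, group 2): the stated order agrees with the simple trend.
(C) Be (period 2, group 2) vs B (period 2, group 13): the stated order contradicts the simple trend.
The exception is (C): removing B's lone 2p electron is easier than breaking Be's filled 2s².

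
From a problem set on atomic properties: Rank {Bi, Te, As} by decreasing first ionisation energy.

Across a period the outer electron is held more tightly (higher IE₁); down a group it sits in a higher shell, more shielded, and comes off more easily.
Here both period and group differ, so the two effects have to be weighed against each other.
Te > Bi: both effects reinforce here, so Te is clearly the higher of the two.
As > Te: period and group pull opposite ways; the down-group shift dominates (947 vs 869 kJ/mol).
Tabulated first ionization energy (kJ/mol): As 947, Te 869, Bi 703.
So from highest to lowest: As > Te > Bi.

As, Te, Bi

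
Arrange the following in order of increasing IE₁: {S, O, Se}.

Se, S, O

IE₁ increases left→right with effective nuclear charge and decreases top→bottom as the valence shell moves farther out.
All are in group 16, so first ionization energy increases up the group.
So from lowest to highest: Se < S < O.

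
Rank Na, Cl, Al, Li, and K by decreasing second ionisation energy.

Li > Na > K > Cl > Al

IE_2 is the cost of taking one more electron from the +1 cation: Na⁺ is the bare [Ne] core; Cl⁺ still has 6 valence electrons; Al⁺ still has 2 valence electrons; Li⁺ is the bare [He] core; K⁺ is the bare [Ar] core.
Pulling an electron out of a noble-gas core costs far more than removing a remaining valence electron, so K, Na and Li sit at the high end of IE_2.
Valence configurations: Cl⁺ [Ne]3s²3p⁴, Al⁺ [Ne]3s².
Approximate IE_2 values (kJ/mol): Na 4562, Cl 2298, Al 1817, Li 7298, K 3052.
Putting it together, IE_2: Al < Cl < K < Na < Li.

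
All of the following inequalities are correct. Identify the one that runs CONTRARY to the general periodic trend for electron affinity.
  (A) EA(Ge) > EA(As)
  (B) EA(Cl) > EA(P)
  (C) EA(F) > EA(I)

The general trend: electron affinity increases across a period and decreases down a group.
(A) Ge (period 4, group 14) vs As (period 4, group 15): the stated order contradicts the simple trend.
(B) Cl (period 3, group 17) vs P (period 3, group 15): the stated order agrees with the simple trend.
(C) F (period 2, group 17) vs I (period 5, group 17): the stated order agrees with the simple trend.
The exception is (A): adding an electron to As's half-filled 4p³ is unfavourable, so Ge (4p²) has the more exothermic EA.

(A)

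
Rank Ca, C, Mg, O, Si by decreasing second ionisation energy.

O, C, Si, Mg, Ca

The second ionization energy removes an electron from the +1 ion. For each element: Ca⁺ still has 1 valence electron; C⁺ still has 3 valence electrons; Mg⁺ still has 1 valence electron; O⁺ still has 5 valence electrons; Si⁺ still has 3 valence electrons.
All are still removing valence electrons, so compare the +1 ions as you would atoms: IE_2 generally rises across a period (higher Z_eff) and falls down a group (larger shell), subject to the usual subshell exceptions.
Valence configurations: Ca⁺ [Ar]4s¹, C⁺ [He]2s²2p¹, Mg⁺ [Ne]3s¹, O⁺ [He]2s²2p³, Si⁺ [Ne]3s²3p¹.
Approximate IE_2 values (kJ/mol): Ca 1145, C 2353, Mg 1451, O 3388, Si 1577.
Hence IE_2: Ca < Mg < Si < C < O.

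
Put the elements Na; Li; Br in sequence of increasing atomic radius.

Br < Li < Na

Li is in period 2, group 1; Na is in period 3, group 1; Br is in period 4, group 17.
Across a period the added protons contract the valence shell; down a group each new principal shell makes the atom larger.
Neither a single period nor a single group — weigh both effects.
Li > Br: period and group pull opposite ways; the across-period shift dominates (133 vs 114 pm).
Na > Li: they share group 1; the group trend gives Na the larger value.
Approximate values (pm): Li 133, Na 155, Br 114.
So from smallest to largest: Br < Li < Na.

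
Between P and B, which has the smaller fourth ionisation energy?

P

IE_4 is the cost of taking one more electron from the +3 cation: P³⁺ still has 2 valence electrons; B³⁺ is the bare [He] core.
Pulling an electron out of a noble-gas core costs far more than removing a remaining valence electron, so B sits at the high end of IE_4.
Approximate IE_4 values (kJ/mol): P 4964, B 25026.
Putting it together, IE_4: P < B.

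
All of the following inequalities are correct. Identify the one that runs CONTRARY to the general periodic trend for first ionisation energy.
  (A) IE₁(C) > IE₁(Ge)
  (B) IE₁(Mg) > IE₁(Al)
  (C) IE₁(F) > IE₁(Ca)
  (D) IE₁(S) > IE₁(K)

(B)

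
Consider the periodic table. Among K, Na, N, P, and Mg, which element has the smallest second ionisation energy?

Mg

IE_2 is the cost of taking one more electron from the +1 cation: K⁺ is the bare [Ar] core; Na⁺ is the bare [Ne] core; N⁺ still has 4 valence electrons; P⁺ still has 4 valence electrons; Mg⁺ still has 1 valence electron.
Breaking into a closed-shell core is much more expensive than removing a leftover valence electron — K and Na have the largest IE_2 here.
Valence configurations: N⁺ [He]2s²2p², P⁺ [Ne]3s²3p², Mg⁺ [Ne]3s¹.
Approximate IE_2 values (kJ/mol): K 3052, Na 4562, N 2856, P 1907, Mg 1451.
Putting it together, IE_2: Mg < P < N < K < Na.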